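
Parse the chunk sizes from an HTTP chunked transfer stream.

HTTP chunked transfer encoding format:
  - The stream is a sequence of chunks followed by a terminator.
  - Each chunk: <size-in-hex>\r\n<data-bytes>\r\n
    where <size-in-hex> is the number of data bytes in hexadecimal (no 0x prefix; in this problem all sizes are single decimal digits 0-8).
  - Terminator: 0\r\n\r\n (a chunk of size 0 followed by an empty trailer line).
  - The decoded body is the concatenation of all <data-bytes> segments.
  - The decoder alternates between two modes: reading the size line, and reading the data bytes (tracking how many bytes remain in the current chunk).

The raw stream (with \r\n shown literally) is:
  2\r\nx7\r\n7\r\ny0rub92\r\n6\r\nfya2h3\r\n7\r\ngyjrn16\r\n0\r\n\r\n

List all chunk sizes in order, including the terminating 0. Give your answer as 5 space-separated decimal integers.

Chunk 1: stream[0..1]='2' size=0x2=2, data at stream[3..5]='x7' -> body[0..2], body so far='x7'
Chunk 2: stream[7..8]='7' size=0x7=7, data at stream[10..17]='y0rub92' -> body[2..9], body so far='x7y0rub92'
Chunk 3: stream[19..20]='6' size=0x6=6, data at stream[22..28]='fya2h3' -> body[9..15], body so far='x7y0rub92fya2h3'
Chunk 4: stream[30..31]='7' size=0x7=7, data at stream[33..40]='gyjrn16' -> body[15..22], body so far='x7y0rub92fya2h3gyjrn16'
Chunk 5: stream[42..43]='0' size=0 (terminator). Final body='x7y0rub92fya2h3gyjrn16' (22 bytes)

Answer: 2 7 6 7 0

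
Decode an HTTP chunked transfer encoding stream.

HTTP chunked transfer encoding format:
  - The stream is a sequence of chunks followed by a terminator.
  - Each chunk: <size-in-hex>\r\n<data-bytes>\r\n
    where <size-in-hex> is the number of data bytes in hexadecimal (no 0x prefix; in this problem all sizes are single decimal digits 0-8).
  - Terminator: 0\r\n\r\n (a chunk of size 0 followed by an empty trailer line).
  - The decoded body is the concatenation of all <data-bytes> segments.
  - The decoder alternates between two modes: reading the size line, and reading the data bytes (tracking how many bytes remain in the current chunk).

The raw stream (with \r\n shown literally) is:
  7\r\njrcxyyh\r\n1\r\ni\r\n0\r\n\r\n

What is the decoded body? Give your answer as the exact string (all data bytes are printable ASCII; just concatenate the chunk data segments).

Chunk 1: stream[0..1]='7' size=0x7=7, data at stream[3..10]='jrcxyyh' -> body[0..7], body so far='jrcxyyh'
Chunk 2: stream[12..13]='1' size=0x1=1, data at stream[15..16]='i' -> body[7..8], body so far='jrcxyyhi'
Chunk 3: stream[18..19]='0' size=0 (terminator). Final body='jrcxyyhi' (8 bytes)

Answer: jrcxyyhi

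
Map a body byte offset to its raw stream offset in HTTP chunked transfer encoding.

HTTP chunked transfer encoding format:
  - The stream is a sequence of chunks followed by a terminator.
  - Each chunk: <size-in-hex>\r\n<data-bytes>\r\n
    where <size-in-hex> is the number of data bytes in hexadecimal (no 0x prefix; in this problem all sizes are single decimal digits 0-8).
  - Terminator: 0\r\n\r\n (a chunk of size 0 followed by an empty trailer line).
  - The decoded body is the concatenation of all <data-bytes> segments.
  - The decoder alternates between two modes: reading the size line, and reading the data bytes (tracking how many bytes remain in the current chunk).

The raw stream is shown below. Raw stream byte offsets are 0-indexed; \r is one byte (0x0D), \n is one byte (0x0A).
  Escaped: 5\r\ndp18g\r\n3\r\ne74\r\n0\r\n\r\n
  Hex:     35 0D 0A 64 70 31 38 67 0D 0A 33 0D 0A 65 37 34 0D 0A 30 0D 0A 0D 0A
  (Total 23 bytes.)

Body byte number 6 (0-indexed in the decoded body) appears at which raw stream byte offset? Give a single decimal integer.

Answer: 14

Derivation:
Chunk 1: stream[0..1]='5' size=0x5=5, data at stream[3..8]='dp18g' -> body[0..5], body so far='dp18g'
Chunk 2: stream[10..11]='3' size=0x3=3, data at stream[13..16]='e74' -> body[5..8], body so far='dp18ge74'
Chunk 3: stream[18..19]='0' size=0 (terminator). Final body='dp18ge74' (8 bytes)
Body byte 6 at stream offset 14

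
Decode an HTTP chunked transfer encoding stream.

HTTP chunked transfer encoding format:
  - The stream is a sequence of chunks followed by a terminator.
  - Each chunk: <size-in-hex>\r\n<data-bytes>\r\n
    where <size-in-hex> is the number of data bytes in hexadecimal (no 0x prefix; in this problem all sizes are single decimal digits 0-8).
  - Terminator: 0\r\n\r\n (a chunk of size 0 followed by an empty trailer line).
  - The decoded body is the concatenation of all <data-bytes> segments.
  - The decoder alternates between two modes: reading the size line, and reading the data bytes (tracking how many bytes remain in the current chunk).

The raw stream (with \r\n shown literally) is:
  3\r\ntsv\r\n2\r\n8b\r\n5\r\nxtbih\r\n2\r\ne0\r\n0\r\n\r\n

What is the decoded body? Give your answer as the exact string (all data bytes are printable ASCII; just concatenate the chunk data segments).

Chunk 1: stream[0..1]='3' size=0x3=3, data at stream[3..6]='tsv' -> body[0..3], body so far='tsv'
Chunk 2: stream[8..9]='2' size=0x2=2, data at stream[11..13]='8b' -> body[3..5], body so far='tsv8b'
Chunk 3: stream[15..16]='5' size=0x5=5, data at stream[18..23]='xtbih' -> body[5..10], body so far='tsv8bxtbih'
Chunk 4: stream[25..26]='2' size=0x2=2, data at stream[28..30]='e0' -> body[10..12], body so far='tsv8bxtbihe0'
Chunk 5: stream[32..33]='0' size=0 (terminator). Final body='tsv8bxtbihe0' (12 bytes)

Answer: tsv8bxtbihe0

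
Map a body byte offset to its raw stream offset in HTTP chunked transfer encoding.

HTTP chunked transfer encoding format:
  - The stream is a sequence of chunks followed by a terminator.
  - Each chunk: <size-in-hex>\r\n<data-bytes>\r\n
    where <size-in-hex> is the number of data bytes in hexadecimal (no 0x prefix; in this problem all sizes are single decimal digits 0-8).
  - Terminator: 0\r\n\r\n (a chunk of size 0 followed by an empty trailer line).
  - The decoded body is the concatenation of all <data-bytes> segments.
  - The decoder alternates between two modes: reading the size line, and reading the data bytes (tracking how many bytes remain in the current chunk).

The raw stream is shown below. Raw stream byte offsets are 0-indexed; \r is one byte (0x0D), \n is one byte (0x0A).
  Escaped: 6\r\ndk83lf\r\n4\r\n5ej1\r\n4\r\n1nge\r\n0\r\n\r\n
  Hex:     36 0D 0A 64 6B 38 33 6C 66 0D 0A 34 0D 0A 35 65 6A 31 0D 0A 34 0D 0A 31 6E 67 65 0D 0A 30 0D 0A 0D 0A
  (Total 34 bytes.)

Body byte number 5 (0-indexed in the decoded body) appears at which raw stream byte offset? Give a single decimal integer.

Chunk 1: stream[0..1]='6' size=0x6=6, data at stream[3..9]='dk83lf' -> body[0..6], body so far='dk83lf'
Chunk 2: stream[11..12]='4' size=0x4=4, data at stream[14..18]='5ej1' -> body[6..10], body so far='dk83lf5ej1'
Chunk 3: stream[20..21]='4' size=0x4=4, data at stream[23..27]='1nge' -> body[10..14], body so far='dk83lf5ej11nge'
Chunk 4: stream[29..30]='0' size=0 (terminator). Final body='dk83lf5ej11nge' (14 bytes)
Body byte 5 at stream offset 8

Answer: 8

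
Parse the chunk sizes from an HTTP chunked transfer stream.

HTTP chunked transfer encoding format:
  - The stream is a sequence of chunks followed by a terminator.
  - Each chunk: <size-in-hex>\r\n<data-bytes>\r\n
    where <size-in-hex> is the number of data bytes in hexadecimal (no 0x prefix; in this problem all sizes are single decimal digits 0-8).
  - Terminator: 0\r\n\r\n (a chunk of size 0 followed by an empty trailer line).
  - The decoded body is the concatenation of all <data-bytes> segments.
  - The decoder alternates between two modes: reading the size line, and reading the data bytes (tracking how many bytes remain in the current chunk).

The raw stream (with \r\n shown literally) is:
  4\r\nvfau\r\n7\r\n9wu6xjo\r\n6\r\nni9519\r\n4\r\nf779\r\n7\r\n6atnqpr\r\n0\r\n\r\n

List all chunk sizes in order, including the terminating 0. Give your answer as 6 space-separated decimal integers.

Answer: 4 7 6 4 7 0

Derivation:
Chunk 1: stream[0..1]='4' size=0x4=4, data at stream[3..7]='vfau' -> body[0..4], body so far='vfau'
Chunk 2: stream[9..10]='7' size=0x7=7, data at stream[12..19]='9wu6xjo' -> body[4..11], body so far='vfau9wu6xjo'
Chunk 3: stream[21..22]='6' size=0x6=6, data at stream[24..30]='ni9519' -> body[11..17], body so far='vfau9wu6xjoni9519'
Chunk 4: stream[32..33]='4' size=0x4=4, data at stream[35..39]='f779' -> body[17..21], body so far='vfau9wu6xjoni9519f779'
Chunk 5: stream[41..42]='7' size=0x7=7, data at stream[44..51]='6atnqpr' -> body[21..28], body so far='vfau9wu6xjoni9519f7796atnqpr'
Chunk 6: stream[53..54]='0' size=0 (terminator). Final body='vfau9wu6xjoni9519f7796atnqpr' (28 bytes)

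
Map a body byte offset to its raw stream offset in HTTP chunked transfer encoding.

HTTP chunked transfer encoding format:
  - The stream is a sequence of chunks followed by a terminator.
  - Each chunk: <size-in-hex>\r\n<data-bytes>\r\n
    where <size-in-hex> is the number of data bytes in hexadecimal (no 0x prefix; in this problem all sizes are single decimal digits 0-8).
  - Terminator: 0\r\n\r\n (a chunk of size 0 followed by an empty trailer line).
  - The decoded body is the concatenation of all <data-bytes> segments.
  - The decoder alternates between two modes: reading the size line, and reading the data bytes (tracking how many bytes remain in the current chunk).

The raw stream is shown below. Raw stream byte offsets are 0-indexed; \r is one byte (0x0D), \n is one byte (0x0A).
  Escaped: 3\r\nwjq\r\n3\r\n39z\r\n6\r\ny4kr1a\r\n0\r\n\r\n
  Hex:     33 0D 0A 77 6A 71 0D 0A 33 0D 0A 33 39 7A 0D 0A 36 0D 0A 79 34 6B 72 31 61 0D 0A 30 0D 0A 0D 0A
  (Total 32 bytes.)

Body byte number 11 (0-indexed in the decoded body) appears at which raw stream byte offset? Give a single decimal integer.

Chunk 1: stream[0..1]='3' size=0x3=3, data at stream[3..6]='wjq' -> body[0..3], body so far='wjq'
Chunk 2: stream[8..9]='3' size=0x3=3, data at stream[11..14]='39z' -> body[3..6], body so far='wjq39z'
Chunk 3: stream[16..17]='6' size=0x6=6, data at stream[19..25]='y4kr1a' -> body[6..12], body so far='wjq39zy4kr1a'
Chunk 4: stream[27..28]='0' size=0 (terminator). Final body='wjq39zy4kr1a' (12 bytes)
Body byte 11 at stream offset 24

Answer: 24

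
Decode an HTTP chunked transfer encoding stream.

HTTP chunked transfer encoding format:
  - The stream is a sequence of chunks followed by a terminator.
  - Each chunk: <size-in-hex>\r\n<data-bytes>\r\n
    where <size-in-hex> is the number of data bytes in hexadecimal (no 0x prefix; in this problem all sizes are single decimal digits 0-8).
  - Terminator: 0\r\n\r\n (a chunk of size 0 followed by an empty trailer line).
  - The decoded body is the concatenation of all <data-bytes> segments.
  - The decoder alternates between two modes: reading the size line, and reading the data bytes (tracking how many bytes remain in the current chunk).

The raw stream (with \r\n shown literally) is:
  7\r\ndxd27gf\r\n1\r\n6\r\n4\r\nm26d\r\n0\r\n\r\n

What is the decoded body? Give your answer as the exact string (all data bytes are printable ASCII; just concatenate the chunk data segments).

Answer: dxd27gf6m26d

Derivation:
Chunk 1: stream[0..1]='7' size=0x7=7, data at stream[3..10]='dxd27gf' -> body[0..7], body so far='dxd27gf'
Chunk 2: stream[12..13]='1' size=0x1=1, data at stream[15..16]='6' -> body[7..8], body so far='dxd27gf6'
Chunk 3: stream[18..19]='4' size=0x4=4, data at stream[21..25]='m26d' -> body[8..12], body so far='dxd27gf6m26d'
Chunk 4: stream[27..28]='0' size=0 (terminator). Final body='dxd27gf6m26d' (12 bytes)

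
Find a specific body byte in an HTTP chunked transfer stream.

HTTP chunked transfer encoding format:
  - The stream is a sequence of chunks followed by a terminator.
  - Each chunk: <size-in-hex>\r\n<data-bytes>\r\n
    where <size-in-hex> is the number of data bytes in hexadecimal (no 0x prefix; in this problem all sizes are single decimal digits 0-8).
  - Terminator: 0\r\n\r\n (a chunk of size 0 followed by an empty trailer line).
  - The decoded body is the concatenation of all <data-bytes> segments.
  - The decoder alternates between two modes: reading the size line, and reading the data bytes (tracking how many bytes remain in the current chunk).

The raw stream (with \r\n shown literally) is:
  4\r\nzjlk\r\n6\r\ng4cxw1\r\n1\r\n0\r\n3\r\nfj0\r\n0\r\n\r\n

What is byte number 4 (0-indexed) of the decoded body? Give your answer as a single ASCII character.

Chunk 1: stream[0..1]='4' size=0x4=4, data at stream[3..7]='zjlk' -> body[0..4], body so far='zjlk'
Chunk 2: stream[9..10]='6' size=0x6=6, data at stream[12..18]='g4cxw1' -> body[4..10], body so far='zjlkg4cxw1'
Chunk 3: stream[20..21]='1' size=0x1=1, data at stream[23..24]='0' -> body[10..11], body so far='zjlkg4cxw10'
Chunk 4: stream[26..27]='3' size=0x3=3, data at stream[29..32]='fj0' -> body[11..14], body so far='zjlkg4cxw10fj0'
Chunk 5: stream[34..35]='0' size=0 (terminator). Final body='zjlkg4cxw10fj0' (14 bytes)
Body byte 4 = 'g'

Answer: g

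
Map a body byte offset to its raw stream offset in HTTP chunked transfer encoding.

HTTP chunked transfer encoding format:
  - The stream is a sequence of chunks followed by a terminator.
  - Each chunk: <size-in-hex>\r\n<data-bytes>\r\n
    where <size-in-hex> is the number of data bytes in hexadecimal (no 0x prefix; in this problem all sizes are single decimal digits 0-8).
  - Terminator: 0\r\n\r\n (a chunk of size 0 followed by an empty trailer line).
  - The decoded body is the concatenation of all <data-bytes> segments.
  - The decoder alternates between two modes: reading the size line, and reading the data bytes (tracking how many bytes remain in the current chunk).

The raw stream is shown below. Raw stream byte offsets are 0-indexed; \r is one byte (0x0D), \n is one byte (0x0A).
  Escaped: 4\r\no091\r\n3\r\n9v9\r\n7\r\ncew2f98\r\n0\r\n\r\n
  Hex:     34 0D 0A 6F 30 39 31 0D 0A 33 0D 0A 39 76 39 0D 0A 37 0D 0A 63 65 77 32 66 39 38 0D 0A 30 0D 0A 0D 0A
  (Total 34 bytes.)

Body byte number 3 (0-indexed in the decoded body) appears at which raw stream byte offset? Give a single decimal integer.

Answer: 6

Derivation:
Chunk 1: stream[0..1]='4' size=0x4=4, data at stream[3..7]='o091' -> body[0..4], body so far='o091'
Chunk 2: stream[9..10]='3' size=0x3=3, data at stream[12..15]='9v9' -> body[4..7], body so far='o0919v9'
Chunk 3: stream[17..18]='7' size=0x7=7, data at stream[20..27]='cew2f98' -> body[7..14], body so far='o0919v9cew2f98'
Chunk 4: stream[29..30]='0' size=0 (terminator). Final body='o0919v9cew2f98' (14 bytes)
Body byte 3 at stream offset 6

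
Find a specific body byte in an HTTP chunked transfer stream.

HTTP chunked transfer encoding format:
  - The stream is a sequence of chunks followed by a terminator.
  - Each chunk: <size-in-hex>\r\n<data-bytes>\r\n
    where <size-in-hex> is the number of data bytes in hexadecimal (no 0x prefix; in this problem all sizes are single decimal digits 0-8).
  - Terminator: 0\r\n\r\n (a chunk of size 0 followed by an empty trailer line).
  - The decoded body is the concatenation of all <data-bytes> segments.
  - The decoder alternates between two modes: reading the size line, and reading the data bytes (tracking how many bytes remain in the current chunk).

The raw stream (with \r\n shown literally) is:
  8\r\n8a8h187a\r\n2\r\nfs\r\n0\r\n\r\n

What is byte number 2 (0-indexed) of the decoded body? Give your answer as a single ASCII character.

Chunk 1: stream[0..1]='8' size=0x8=8, data at stream[3..11]='8a8h187a' -> body[0..8], body so far='8a8h187a'
Chunk 2: stream[13..14]='2' size=0x2=2, data at stream[16..18]='fs' -> body[8..10], body so far='8a8h187afs'
Chunk 3: stream[20..21]='0' size=0 (terminator). Final body='8a8h187afs' (10 bytes)
Body byte 2 = '8'

Answer: 8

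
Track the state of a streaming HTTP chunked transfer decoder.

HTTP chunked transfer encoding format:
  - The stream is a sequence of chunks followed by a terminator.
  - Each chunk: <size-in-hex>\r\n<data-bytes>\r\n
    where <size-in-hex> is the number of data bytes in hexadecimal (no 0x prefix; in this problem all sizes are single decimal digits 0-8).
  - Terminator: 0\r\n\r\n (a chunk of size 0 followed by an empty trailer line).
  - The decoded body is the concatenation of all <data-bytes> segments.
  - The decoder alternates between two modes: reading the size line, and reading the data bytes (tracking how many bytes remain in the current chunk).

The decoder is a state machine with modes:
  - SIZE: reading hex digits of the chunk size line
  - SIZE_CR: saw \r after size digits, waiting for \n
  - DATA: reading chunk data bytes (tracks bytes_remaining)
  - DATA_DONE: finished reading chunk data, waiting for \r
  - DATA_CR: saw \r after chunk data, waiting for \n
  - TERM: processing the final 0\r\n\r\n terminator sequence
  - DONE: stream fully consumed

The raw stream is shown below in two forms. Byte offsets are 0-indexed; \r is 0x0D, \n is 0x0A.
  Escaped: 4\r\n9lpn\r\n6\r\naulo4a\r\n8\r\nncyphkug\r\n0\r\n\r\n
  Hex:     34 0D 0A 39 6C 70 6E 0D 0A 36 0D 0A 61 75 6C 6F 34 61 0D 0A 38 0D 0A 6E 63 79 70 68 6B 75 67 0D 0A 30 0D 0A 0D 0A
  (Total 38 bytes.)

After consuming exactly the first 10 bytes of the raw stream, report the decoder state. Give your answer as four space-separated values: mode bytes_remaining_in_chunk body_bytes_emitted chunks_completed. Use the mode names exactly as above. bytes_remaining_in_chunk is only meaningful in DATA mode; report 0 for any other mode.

Answer: SIZE 0 4 1

Derivation:
Byte 0 = '4': mode=SIZE remaining=0 emitted=0 chunks_done=0
Byte 1 = 0x0D: mode=SIZE_CR remaining=0 emitted=0 chunks_done=0
Byte 2 = 0x0A: mode=DATA remaining=4 emitted=0 chunks_done=0
Byte 3 = '9': mode=DATA remaining=3 emitted=1 chunks_done=0
Byte 4 = 'l': mode=DATA remaining=2 emitted=2 chunks_done=0
Byte 5 = 'p': mode=DATA remaining=1 emitted=3 chunks_done=0
Byte 6 = 'n': mode=DATA_DONE remaining=0 emitted=4 chunks_done=0
Byte 7 = 0x0D: mode=DATA_CR remaining=0 emitted=4 chunks_done=0
Byte 8 = 0x0A: mode=SIZE remaining=0 emitted=4 chunks_done=1
Byte 9 = '6': mode=SIZE remaining=0 emitted=4 chunks_done=1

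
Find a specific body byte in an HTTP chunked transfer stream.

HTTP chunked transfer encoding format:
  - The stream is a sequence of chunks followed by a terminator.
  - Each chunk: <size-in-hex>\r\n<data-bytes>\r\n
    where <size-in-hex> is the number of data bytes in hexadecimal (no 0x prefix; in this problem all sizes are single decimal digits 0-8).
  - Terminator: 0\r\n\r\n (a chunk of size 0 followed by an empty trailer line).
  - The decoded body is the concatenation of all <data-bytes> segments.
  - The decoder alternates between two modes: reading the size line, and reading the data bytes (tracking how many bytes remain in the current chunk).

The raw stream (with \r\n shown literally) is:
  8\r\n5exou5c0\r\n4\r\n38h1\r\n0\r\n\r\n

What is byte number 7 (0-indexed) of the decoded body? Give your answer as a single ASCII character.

Chunk 1: stream[0..1]='8' size=0x8=8, data at stream[3..11]='5exou5c0' -> body[0..8], body so far='5exou5c0'
Chunk 2: stream[13..14]='4' size=0x4=4, data at stream[16..20]='38h1' -> body[8..12], body so far='5exou5c038h1'
Chunk 3: stream[22..23]='0' size=0 (terminator). Final body='5exou5c038h1' (12 bytes)
Body byte 7 = '0'

Answer: 0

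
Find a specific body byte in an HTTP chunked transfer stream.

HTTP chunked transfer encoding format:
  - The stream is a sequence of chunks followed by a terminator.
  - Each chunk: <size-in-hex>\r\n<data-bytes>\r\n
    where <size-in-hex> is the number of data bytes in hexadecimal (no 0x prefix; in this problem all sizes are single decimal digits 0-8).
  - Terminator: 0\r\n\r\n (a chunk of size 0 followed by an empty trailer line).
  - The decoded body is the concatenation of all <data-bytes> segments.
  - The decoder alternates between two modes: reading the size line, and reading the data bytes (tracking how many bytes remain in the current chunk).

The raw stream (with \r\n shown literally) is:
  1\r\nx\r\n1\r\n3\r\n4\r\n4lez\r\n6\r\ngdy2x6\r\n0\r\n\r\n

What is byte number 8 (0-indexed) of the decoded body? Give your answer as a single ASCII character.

Chunk 1: stream[0..1]='1' size=0x1=1, data at stream[3..4]='x' -> body[0..1], body so far='x'
Chunk 2: stream[6..7]='1' size=0x1=1, data at stream[9..10]='3' -> body[1..2], body so far='x3'
Chunk 3: stream[12..13]='4' size=0x4=4, data at stream[15..19]='4lez' -> body[2..6], body so far='x34lez'
Chunk 4: stream[21..22]='6' size=0x6=6, data at stream[24..30]='gdy2x6' -> body[6..12], body so far='x34lezgdy2x6'
Chunk 5: stream[32..33]='0' size=0 (terminator). Final body='x34lezgdy2x6' (12 bytes)
Body byte 8 = 'y'

Answer: y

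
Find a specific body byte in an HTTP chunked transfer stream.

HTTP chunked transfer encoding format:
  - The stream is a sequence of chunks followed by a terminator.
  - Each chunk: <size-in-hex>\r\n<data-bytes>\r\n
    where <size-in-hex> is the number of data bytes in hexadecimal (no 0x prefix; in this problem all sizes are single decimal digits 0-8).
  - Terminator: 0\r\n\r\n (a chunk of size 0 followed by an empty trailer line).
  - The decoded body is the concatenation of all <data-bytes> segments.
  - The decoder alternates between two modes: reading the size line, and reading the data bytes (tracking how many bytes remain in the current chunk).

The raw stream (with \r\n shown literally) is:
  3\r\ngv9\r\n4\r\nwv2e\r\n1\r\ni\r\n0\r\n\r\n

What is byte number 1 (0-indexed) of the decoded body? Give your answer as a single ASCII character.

Answer: v

Derivation:
Chunk 1: stream[0..1]='3' size=0x3=3, data at stream[3..6]='gv9' -> body[0..3], body so far='gv9'
Chunk 2: stream[8..9]='4' size=0x4=4, data at stream[11..15]='wv2e' -> body[3..7], body so far='gv9wv2e'
Chunk 3: stream[17..18]='1' size=0x1=1, data at stream[20..21]='i' -> body[7..8], body so far='gv9wv2ei'
Chunk 4: stream[23..24]='0' size=0 (terminator). Final body='gv9wv2ei' (8 bytes)
Body byte 1 = 'v'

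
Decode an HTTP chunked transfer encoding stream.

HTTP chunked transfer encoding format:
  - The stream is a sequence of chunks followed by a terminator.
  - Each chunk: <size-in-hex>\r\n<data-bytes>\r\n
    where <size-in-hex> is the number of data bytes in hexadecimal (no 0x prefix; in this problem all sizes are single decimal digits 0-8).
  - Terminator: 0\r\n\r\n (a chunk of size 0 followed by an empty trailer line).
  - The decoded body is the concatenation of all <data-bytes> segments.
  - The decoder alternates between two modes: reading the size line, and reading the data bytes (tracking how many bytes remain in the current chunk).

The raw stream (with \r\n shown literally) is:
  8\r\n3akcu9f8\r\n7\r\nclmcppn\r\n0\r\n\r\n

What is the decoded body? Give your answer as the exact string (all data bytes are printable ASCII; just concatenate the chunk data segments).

Answer: 3akcu9f8clmcppn

Derivation:
Chunk 1: stream[0..1]='8' size=0x8=8, data at stream[3..11]='3akcu9f8' -> body[0..8], body so far='3akcu9f8'
Chunk 2: stream[13..14]='7' size=0x7=7, data at stream[16..23]='clmcppn' -> body[8..15], body so far='3akcu9f8clmcppn'
Chunk 3: stream[25..26]='0' size=0 (terminator). Final body='3akcu9f8clmcppn' (15 bytes)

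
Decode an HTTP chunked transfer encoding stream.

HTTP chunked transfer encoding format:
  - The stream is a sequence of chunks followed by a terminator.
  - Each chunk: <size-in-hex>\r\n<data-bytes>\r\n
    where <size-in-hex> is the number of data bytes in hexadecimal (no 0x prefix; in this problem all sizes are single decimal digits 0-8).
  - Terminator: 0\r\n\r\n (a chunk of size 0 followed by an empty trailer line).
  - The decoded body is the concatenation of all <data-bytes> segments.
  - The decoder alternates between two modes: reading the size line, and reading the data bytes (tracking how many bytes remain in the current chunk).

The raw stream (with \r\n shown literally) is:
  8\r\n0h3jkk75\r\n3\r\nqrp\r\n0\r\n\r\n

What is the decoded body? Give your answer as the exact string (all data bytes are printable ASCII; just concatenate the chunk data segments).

Answer: 0h3jkk75qrp

Derivation:
Chunk 1: stream[0..1]='8' size=0x8=8, data at stream[3..11]='0h3jkk75' -> body[0..8], body so far='0h3jkk75'
Chunk 2: stream[13..14]='3' size=0x3=3, data at stream[16..19]='qrp' -> body[8..11], body so far='0h3jkk75qrp'
Chunk 3: stream[21..22]='0' size=0 (terminator). Final body='0h3jkk75qrp' (11 bytes)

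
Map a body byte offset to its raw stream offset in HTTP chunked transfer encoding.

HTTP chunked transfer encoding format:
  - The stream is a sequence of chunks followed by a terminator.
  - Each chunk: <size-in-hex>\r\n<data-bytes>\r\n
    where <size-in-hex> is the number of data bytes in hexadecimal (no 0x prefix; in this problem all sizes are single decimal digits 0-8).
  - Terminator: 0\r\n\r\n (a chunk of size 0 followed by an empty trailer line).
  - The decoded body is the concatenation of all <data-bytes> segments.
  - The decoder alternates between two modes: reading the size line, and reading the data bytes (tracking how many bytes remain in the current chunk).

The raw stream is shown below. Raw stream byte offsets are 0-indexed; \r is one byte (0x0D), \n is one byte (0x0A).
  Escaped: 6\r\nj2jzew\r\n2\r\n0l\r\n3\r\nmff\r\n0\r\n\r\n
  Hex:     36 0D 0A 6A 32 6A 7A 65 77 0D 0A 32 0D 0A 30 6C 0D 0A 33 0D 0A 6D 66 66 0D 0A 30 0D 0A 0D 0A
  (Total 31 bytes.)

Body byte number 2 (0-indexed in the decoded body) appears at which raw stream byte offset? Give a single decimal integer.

Chunk 1: stream[0..1]='6' size=0x6=6, data at stream[3..9]='j2jzew' -> body[0..6], body so far='j2jzew'
Chunk 2: stream[11..12]='2' size=0x2=2, data at stream[14..16]='0l' -> body[6..8], body so far='j2jzew0l'
Chunk 3: stream[18..19]='3' size=0x3=3, data at stream[21..24]='mff' -> body[8..11], body so far='j2jzew0lmff'
Chunk 4: stream[26..27]='0' size=0 (terminator). Final body='j2jzew0lmff' (11 bytes)
Body byte 2 at stream offset 5

Answer: 5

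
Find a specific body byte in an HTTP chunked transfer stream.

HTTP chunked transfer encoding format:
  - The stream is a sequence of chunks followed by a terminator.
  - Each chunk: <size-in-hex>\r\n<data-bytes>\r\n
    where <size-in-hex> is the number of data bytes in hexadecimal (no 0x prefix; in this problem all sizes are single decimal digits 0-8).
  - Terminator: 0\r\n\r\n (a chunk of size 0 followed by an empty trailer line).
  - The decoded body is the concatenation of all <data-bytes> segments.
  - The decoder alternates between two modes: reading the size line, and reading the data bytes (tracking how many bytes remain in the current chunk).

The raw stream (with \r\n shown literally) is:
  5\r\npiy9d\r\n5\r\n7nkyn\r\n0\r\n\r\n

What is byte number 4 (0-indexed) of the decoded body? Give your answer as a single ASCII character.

Chunk 1: stream[0..1]='5' size=0x5=5, data at stream[3..8]='piy9d' -> body[0..5], body so far='piy9d'
Chunk 2: stream[10..11]='5' size=0x5=5, data at stream[13..18]='7nkyn' -> body[5..10], body so far='piy9d7nkyn'
Chunk 3: stream[20..21]='0' size=0 (terminator). Final body='piy9d7nkyn' (10 bytes)
Body byte 4 = 'd'

Answer: d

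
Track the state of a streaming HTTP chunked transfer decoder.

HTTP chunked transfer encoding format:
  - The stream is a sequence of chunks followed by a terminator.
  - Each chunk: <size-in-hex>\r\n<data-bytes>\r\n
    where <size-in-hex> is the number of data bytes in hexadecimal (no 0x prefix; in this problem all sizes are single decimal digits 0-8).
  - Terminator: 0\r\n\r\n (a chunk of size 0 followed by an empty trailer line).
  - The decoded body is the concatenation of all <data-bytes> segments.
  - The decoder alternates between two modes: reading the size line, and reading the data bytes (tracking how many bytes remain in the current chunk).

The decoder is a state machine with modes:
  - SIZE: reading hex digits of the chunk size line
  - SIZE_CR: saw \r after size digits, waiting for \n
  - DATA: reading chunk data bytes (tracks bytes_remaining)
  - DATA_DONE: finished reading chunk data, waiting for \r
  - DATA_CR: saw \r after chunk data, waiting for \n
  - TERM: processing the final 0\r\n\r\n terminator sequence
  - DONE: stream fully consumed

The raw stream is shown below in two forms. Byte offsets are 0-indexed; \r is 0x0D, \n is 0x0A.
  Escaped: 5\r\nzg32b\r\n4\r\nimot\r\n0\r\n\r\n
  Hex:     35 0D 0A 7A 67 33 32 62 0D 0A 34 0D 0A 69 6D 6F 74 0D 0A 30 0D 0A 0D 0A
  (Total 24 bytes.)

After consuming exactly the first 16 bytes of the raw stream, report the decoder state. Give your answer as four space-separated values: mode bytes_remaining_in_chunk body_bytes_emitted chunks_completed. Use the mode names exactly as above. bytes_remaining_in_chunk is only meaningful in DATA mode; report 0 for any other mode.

Answer: DATA 1 8 1

Derivation:
Byte 0 = '5': mode=SIZE remaining=0 emitted=0 chunks_done=0
Byte 1 = 0x0D: mode=SIZE_CR remaining=0 emitted=0 chunks_done=0
Byte 2 = 0x0A: mode=DATA remaining=5 emitted=0 chunks_done=0
Byte 3 = 'z': mode=DATA remaining=4 emitted=1 chunks_done=0
Byte 4 = 'g': mode=DATA remaining=3 emitted=2 chunks_done=0
Byte 5 = '3': mode=DATA remaining=2 emitted=3 chunks_done=0
Byte 6 = '2': mode=DATA remaining=1 emitted=4 chunks_done=0
Byte 7 = 'b': mode=DATA_DONE remaining=0 emitted=5 chunks_done=0
Byte 8 = 0x0D: mode=DATA_CR remaining=0 emitted=5 chunks_done=0
Byte 9 = 0x0A: mode=SIZE remaining=0 emitted=5 chunks_done=1
Byte 10 = '4': mode=SIZE remaining=0 emitted=5 chunks_done=1
Byte 11 = 0x0D: mode=SIZE_CR remaining=0 emitted=5 chunks_done=1
Byte 12 = 0x0A: mode=DATA remaining=4 emitted=5 chunks_done=1
Byte 13 = 'i': mode=DATA remaining=3 emitted=6 chunks_done=1
Byte 14 = 'm': mode=DATA remaining=2 emitted=7 chunks_done=1
Byte 15 = 'o': mode=DATA remaining=1 emitted=8 chunks_done=1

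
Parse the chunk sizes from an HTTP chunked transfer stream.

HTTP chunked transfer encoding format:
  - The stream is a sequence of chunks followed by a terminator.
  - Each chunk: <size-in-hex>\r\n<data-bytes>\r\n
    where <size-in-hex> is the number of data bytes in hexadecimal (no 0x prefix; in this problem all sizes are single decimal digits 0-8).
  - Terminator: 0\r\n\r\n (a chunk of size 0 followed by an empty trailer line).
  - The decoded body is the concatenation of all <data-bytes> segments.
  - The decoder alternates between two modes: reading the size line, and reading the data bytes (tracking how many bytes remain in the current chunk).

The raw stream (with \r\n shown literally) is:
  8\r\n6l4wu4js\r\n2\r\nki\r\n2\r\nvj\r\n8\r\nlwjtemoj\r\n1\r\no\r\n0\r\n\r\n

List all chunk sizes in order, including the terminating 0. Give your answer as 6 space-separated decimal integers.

Chunk 1: stream[0..1]='8' size=0x8=8, data at stream[3..11]='6l4wu4js' -> body[0..8], body so far='6l4wu4js'
Chunk 2: stream[13..14]='2' size=0x2=2, data at stream[16..18]='ki' -> body[8..10], body so far='6l4wu4jski'
Chunk 3: stream[20..21]='2' size=0x2=2, data at stream[23..25]='vj' -> body[10..12], body so far='6l4wu4jskivj'
Chunk 4: stream[27..28]='8' size=0x8=8, data at stream[30..38]='lwjtemoj' -> body[12..20], body so far='6l4wu4jskivjlwjtemoj'
Chunk 5: stream[40..41]='1' size=0x1=1, data at stream[43..44]='o' -> body[20..21], body so far='6l4wu4jskivjlwjtemojo'
Chunk 6: stream[46..47]='0' size=0 (terminator). Final body='6l4wu4jskivjlwjtemojo' (21 bytes)

Answer: 8 2 2 8 1 0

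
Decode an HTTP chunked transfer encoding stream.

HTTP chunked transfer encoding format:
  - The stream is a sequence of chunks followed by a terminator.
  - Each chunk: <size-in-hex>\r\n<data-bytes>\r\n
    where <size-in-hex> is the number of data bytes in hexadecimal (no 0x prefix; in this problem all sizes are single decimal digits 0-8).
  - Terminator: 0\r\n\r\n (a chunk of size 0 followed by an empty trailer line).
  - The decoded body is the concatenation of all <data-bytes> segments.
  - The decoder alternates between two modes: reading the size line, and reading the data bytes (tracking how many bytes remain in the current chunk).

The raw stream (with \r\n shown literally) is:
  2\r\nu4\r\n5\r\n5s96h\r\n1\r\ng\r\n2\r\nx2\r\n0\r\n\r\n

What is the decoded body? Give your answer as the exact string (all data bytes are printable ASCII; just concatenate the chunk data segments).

Answer: u45s96hgx2

Derivation:
Chunk 1: stream[0..1]='2' size=0x2=2, data at stream[3..5]='u4' -> body[0..2], body so far='u4'
Chunk 2: stream[7..8]='5' size=0x5=5, data at stream[10..15]='5s96h' -> body[2..7], body so far='u45s96h'
Chunk 3: stream[17..18]='1' size=0x1=1, data at stream[20..21]='g' -> body[7..8], body so far='u45s96hg'
Chunk 4: stream[23..24]='2' size=0x2=2, data at stream[26..28]='x2' -> body[8..10], body so far='u45s96hgx2'
Chunk 5: stream[30..31]='0' size=0 (terminator). Final body='u45s96hgx2' (10 bytes)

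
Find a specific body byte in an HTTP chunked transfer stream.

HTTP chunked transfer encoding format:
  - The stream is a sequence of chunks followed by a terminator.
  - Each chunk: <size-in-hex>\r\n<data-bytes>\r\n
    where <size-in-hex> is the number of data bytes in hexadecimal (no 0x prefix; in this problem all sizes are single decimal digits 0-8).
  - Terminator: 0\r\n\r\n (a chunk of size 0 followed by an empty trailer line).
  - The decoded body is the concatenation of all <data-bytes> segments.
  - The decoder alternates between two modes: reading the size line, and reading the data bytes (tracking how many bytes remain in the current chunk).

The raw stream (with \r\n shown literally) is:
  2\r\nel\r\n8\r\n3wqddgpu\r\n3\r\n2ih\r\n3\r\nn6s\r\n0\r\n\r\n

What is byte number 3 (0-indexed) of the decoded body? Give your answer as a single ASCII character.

Chunk 1: stream[0..1]='2' size=0x2=2, data at stream[3..5]='el' -> body[0..2], body so far='el'
Chunk 2: stream[7..8]='8' size=0x8=8, data at stream[10..18]='3wqddgpu' -> body[2..10], body so far='el3wqddgpu'
Chunk 3: stream[20..21]='3' size=0x3=3, data at stream[23..26]='2ih' -> body[10..13], body so far='el3wqddgpu2ih'
Chunk 4: stream[28..29]='3' size=0x3=3, data at stream[31..34]='n6s' -> body[13..16], body so far='el3wqddgpu2ihn6s'
Chunk 5: stream[36..37]='0' size=0 (terminator). Final body='el3wqddgpu2ihn6s' (16 bytes)
Body byte 3 = 'w'

Answer: w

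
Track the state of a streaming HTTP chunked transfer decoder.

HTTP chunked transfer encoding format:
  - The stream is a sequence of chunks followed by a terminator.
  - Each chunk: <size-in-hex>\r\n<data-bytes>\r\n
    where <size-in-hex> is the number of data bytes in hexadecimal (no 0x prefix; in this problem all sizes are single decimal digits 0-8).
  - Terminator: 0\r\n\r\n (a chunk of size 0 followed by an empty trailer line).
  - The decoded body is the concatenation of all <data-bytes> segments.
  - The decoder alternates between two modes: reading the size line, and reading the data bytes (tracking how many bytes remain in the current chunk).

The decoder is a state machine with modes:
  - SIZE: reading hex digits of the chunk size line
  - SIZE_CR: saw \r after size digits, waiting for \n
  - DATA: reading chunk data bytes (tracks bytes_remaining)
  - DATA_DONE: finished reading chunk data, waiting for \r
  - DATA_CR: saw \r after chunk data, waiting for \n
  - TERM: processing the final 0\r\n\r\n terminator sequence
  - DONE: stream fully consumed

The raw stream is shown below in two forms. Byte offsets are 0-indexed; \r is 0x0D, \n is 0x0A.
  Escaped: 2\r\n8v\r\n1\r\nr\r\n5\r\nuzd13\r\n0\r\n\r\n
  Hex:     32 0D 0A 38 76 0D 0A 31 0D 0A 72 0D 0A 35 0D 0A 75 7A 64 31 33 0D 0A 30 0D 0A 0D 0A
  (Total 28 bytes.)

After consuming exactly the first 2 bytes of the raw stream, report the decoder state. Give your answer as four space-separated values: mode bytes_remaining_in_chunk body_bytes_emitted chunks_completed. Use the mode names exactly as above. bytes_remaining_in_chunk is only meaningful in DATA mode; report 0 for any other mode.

Byte 0 = '2': mode=SIZE remaining=0 emitted=0 chunks_done=0
Byte 1 = 0x0D: mode=SIZE_CR remaining=0 emitted=0 chunks_done=0

Answer: SIZE_CR 0 0 0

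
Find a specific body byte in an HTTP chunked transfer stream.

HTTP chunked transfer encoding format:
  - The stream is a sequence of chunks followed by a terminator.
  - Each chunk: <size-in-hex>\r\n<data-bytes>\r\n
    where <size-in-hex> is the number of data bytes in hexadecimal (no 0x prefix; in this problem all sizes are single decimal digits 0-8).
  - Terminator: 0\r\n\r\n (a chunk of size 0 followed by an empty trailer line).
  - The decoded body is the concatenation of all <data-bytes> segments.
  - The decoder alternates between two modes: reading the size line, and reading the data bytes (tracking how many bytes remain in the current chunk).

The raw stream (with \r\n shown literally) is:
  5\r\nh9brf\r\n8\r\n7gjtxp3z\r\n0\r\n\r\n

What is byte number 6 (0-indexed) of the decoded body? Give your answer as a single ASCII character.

Answer: g

Derivation:
Chunk 1: stream[0..1]='5' size=0x5=5, data at stream[3..8]='h9brf' -> body[0..5], body so far='h9brf'
Chunk 2: stream[10..11]='8' size=0x8=8, data at stream[13..21]='7gjtxp3z' -> body[5..13], body so far='h9brf7gjtxp3z'
Chunk 3: stream[23..24]='0' size=0 (terminator). Final body='h9brf7gjtxp3z' (13 bytes)
Body byte 6 = 'g'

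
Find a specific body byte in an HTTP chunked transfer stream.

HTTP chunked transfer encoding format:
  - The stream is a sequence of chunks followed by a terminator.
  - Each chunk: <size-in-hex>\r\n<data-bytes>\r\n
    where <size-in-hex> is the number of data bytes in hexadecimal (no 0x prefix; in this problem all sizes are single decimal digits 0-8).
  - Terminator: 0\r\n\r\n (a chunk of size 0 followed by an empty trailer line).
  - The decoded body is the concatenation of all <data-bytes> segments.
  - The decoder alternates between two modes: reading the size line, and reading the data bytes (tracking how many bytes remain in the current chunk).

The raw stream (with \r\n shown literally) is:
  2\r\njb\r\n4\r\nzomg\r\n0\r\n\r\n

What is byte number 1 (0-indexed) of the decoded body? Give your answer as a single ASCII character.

Chunk 1: stream[0..1]='2' size=0x2=2, data at stream[3..5]='jb' -> body[0..2], body so far='jb'
Chunk 2: stream[7..8]='4' size=0x4=4, data at stream[10..14]='zomg' -> body[2..6], body so far='jbzomg'
Chunk 3: stream[16..17]='0' size=0 (terminator). Final body='jbzomg' (6 bytes)
Body byte 1 = 'b'

Answer: b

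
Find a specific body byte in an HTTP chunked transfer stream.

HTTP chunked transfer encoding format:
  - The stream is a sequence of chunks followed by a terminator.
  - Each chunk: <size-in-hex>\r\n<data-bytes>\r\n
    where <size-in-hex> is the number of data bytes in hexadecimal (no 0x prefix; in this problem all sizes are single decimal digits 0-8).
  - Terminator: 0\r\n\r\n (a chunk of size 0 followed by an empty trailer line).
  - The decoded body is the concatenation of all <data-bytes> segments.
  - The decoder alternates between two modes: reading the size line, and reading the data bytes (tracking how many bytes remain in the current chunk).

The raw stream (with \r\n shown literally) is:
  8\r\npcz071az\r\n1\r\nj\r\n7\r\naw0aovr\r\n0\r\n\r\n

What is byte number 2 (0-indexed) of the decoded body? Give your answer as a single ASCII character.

Answer: z

Derivation:
Chunk 1: stream[0..1]='8' size=0x8=8, data at stream[3..11]='pcz071az' -> body[0..8], body so far='pcz071az'
Chunk 2: stream[13..14]='1' size=0x1=1, data at stream[16..17]='j' -> body[8..9], body so far='pcz071azj'
Chunk 3: stream[19..20]='7' size=0x7=7, data at stream[22..29]='aw0aovr' -> body[9..16], body so far='pcz071azjaw0aovr'
Chunk 4: stream[31..32]='0' size=0 (terminator). Final body='pcz071azjaw0aovr' (16 bytes)
Body byte 2 = 'z'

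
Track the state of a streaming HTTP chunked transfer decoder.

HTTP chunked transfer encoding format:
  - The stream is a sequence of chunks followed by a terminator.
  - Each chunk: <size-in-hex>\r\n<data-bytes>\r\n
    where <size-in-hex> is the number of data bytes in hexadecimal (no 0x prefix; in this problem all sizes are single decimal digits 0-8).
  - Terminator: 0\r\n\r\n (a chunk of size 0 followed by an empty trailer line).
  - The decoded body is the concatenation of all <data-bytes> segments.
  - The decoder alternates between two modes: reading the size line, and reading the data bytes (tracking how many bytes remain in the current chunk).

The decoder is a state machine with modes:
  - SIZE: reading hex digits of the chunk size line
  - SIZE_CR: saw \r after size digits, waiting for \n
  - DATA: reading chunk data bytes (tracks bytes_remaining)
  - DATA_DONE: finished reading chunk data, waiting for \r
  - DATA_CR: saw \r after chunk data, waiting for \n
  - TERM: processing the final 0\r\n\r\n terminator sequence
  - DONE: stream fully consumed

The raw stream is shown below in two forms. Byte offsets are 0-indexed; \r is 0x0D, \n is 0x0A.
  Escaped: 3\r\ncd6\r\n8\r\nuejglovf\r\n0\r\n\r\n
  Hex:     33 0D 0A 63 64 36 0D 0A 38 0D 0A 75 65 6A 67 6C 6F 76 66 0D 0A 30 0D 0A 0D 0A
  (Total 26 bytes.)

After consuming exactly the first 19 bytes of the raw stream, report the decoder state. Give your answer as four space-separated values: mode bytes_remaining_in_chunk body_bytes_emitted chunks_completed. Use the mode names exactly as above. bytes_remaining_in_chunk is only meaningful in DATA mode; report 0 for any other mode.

Answer: DATA_DONE 0 11 1

Derivation:
Byte 0 = '3': mode=SIZE remaining=0 emitted=0 chunks_done=0
Byte 1 = 0x0D: mode=SIZE_CR remaining=0 emitted=0 chunks_done=0
Byte 2 = 0x0A: mode=DATA remaining=3 emitted=0 chunks_done=0
Byte 3 = 'c': mode=DATA remaining=2 emitted=1 chunks_done=0
Byte 4 = 'd': mode=DATA remaining=1 emitted=2 chunks_done=0
Byte 5 = '6': mode=DATA_DONE remaining=0 emitted=3 chunks_done=0
Byte 6 = 0x0D: mode=DATA_CR remaining=0 emitted=3 chunks_done=0
Byte 7 = 0x0A: mode=SIZE remaining=0 emitted=3 chunks_done=1
Byte 8 = '8': mode=SIZE remaining=0 emitted=3 chunks_done=1
Byte 9 = 0x0D: mode=SIZE_CR remaining=0 emitted=3 chunks_done=1
Byte 10 = 0x0A: mode=DATA remaining=8 emitted=3 chunks_done=1
Byte 11 = 'u': mode=DATA remaining=7 emitted=4 chunks_done=1
Byte 12 = 'e': mode=DATA remaining=6 emitted=5 chunks_done=1
Byte 13 = 'j': mode=DATA remaining=5 emitted=6 chunks_done=1
Byte 14 = 'g': mode=DATA remaining=4 emitted=7 chunks_done=1
Byte 15 = 'l': mode=DATA remaining=3 emitted=8 chunks_done=1
Byte 16 = 'o': mode=DATA remaining=2 emitted=9 chunks_done=1
Byte 17 = 'v': mode=DATA remaining=1 emitted=10 chunks_done=1
Byte 18 = 'f': mode=DATA_DONE remaining=0 emitted=11 chunks_done=1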